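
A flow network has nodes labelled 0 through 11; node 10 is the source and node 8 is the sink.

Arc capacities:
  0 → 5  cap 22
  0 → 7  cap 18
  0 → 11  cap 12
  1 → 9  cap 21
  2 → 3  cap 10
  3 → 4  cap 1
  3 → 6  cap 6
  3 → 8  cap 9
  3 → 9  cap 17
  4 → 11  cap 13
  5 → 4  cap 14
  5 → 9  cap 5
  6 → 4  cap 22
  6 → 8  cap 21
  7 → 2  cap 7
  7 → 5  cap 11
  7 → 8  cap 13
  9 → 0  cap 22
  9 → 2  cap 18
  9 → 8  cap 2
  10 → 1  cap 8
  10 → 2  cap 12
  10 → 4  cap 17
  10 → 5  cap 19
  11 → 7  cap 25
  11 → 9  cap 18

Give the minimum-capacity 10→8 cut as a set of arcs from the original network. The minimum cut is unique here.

Min-cut arcs: {(2,3), (7,8), (9,8)} (total capacity 25)

augment #1: 10→1→9→8 push 2
augment #2: 10→2→3→8 push 9
augment #3: 10→2→3→6→8 push 1
augment #4: 10→4→11→7→8 push 13
max flow = 25; residual-reachable set from 10 gives S-side
cut edges (S→T): {(2,3), (7,8), (9,8)} total cap 25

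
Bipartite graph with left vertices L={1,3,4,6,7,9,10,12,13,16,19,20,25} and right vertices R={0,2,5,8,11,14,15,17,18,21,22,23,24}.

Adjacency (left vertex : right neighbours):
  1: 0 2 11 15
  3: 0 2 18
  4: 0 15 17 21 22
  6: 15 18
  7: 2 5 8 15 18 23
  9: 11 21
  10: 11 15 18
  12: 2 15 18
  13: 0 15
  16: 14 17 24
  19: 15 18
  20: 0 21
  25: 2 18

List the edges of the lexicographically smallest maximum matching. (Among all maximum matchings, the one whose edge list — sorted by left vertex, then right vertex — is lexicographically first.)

|M| = 9 (so the lex-smallest maximum matching has 9 edges)
process left vertices in ascending order; for each, take the smallest-labelled available neighbour that still permits 9 edges overall, or leave it unmatched if none does
lex-smallest matching: {1-0, 3-2, 4-17, 6-15, 7-5, 9-11, 10-18, 16-14, 20-21}

Lex-smallest maximum matching: {(1,0), (3,2), (4,17), (6,15), (7,5), (9,11), (10,18), (16,14), (20,21)}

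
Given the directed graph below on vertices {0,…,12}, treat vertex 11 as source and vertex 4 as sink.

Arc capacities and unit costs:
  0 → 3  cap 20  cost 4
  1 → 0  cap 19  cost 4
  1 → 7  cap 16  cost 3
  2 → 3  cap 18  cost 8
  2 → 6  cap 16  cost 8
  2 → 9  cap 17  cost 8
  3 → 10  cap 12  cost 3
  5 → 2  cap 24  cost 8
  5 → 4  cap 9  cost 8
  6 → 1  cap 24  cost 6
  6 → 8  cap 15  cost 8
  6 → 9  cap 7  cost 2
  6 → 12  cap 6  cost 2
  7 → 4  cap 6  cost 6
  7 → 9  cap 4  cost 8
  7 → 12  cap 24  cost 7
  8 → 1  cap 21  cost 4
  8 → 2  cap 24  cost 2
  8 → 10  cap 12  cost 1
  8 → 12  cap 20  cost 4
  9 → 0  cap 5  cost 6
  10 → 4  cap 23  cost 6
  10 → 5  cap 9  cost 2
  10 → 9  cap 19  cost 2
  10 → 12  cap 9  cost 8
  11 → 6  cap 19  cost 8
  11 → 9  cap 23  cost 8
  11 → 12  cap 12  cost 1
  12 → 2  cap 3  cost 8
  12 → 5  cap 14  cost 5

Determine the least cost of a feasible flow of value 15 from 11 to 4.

shortest-cost path #1: 11→12→5→4 push 9 @ unit cost 14 (adds 126)
shortest-cost path #2: 11→6→8→10→4 push 6 @ unit cost 23 (adds 138)
total cost = 264

Minimum cost for 15 units: 264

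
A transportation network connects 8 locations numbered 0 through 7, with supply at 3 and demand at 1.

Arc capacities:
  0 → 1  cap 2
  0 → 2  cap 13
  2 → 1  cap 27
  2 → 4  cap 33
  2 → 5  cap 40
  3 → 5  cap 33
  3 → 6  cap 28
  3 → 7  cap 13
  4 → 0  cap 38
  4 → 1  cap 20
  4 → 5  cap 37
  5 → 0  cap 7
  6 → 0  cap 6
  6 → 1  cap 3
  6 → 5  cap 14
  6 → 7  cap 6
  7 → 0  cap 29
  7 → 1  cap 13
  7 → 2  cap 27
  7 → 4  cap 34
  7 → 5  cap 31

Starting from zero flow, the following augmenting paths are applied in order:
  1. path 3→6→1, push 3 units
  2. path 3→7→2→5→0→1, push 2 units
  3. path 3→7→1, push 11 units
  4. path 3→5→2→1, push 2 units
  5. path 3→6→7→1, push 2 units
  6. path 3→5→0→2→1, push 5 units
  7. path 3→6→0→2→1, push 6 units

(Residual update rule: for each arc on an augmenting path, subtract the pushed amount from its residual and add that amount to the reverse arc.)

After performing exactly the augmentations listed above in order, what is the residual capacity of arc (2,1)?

Residual capacity of (2,1): 14

after path 1 (3→6→1, push 3): res(2,1)=27
after path 2 (3→7→2→5→0→1, push 2): res(2,1)=27
after path 3 (3→7→1, push 11): res(2,1)=27
after path 4 (3→5→2→1, push 2): res(2,1)=25
after path 5 (3→6→7→1, push 2): res(2,1)=25
after path 6 (3→5→0→2→1, push 5): res(2,1)=20
after path 7 (3→6→0→2→1, push 6): res(2,1)=14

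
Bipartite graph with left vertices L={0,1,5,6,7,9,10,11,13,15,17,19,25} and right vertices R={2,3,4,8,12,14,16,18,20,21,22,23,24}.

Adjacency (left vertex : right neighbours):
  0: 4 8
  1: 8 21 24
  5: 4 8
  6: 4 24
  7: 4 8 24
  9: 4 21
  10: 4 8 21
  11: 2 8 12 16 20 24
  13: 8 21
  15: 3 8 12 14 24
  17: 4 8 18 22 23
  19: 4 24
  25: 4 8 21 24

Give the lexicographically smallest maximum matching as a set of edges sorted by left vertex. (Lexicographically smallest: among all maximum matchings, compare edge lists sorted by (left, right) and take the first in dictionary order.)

|M| = 7 (so the lex-smallest maximum matching has 7 edges)
process left vertices in ascending order; for each, take the smallest-labelled available neighbour that still permits 7 edges overall, or leave it unmatched if none does
lex-smallest matching: {0-4, 1-8, 6-24, 9-21, 11-2, 15-3, 17-18}

Lex-smallest maximum matching: {(0,4), (1,8), (6,24), (9,21), (11,2), (15,3), (17,18)}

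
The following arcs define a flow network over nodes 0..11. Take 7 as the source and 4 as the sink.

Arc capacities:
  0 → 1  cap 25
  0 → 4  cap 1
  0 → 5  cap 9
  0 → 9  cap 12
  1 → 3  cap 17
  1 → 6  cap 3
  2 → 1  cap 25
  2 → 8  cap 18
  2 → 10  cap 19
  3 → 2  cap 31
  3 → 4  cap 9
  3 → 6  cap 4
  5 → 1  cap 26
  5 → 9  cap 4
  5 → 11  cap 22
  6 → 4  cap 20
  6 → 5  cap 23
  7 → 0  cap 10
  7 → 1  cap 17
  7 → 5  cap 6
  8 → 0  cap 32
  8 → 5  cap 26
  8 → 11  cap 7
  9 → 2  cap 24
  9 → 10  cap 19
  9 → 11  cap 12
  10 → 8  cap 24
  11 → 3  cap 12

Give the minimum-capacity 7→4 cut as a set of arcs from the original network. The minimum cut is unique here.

augment #1: 7→0→4 push 1
augment #2: 7→1→3→4 push 9
augment #3: 7→1→6→4 push 3
augment #4: 7→1→3→6→4 push 4
max flow = 17; residual-reachable set from 7 gives S-side
cut edges (S→T): {(0,4), (1,6), (3,4), (3,6)} total cap 17

Min-cut arcs: {(0,4), (1,6), (3,4), (3,6)} (total capacity 17)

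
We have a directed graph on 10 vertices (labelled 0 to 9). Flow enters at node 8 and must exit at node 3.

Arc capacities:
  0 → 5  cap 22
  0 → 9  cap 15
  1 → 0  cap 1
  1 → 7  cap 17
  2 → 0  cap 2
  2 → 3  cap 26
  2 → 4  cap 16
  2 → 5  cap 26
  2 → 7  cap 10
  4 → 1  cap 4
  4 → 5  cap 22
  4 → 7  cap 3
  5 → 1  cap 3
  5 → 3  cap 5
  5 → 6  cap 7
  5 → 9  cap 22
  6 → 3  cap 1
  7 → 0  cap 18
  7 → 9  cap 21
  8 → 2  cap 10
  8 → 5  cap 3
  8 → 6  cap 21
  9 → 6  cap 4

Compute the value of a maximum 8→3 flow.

Maximum flow value: 14

augment #1: 8→2→3 bottleneck 10, total now 10
augment #2: 8→5→3 bottleneck 3, total now 13
augment #3: 8→6→3 bottleneck 1, total now 14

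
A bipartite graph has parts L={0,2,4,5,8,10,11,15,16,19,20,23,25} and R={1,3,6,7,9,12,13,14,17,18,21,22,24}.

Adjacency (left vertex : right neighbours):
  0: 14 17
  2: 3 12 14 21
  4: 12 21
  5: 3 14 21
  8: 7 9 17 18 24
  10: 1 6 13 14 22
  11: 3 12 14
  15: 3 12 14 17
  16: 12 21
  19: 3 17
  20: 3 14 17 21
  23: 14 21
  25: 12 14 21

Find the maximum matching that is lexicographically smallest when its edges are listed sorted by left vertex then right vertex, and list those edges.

Lex-smallest maximum matching: {(0,14), (2,3), (4,12), (5,21), (8,7), (10,1), (15,17)}

|M| = 7 (so the lex-smallest maximum matching has 7 edges)
process left vertices in ascending order; for each, take the smallest-labelled available neighbour that still permits 7 edges overall, or leave it unmatched if none does
lex-smallest matching: {0-14, 2-3, 4-12, 5-21, 8-7, 10-1, 15-17}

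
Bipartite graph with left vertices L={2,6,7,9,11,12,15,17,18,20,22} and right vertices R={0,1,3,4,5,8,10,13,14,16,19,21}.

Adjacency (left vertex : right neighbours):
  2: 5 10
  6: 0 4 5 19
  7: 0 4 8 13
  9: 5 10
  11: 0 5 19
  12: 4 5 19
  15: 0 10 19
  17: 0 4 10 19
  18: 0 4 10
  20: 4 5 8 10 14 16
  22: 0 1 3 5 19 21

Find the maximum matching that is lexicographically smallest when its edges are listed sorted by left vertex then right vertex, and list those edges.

|M| = 8 (so the lex-smallest maximum matching has 8 edges)
process left vertices in ascending order; for each, take the smallest-labelled available neighbour that still permits 8 edges overall, or leave it unmatched if none does
lex-smallest matching: {2-5, 6-0, 7-8, 9-10, 11-19, 12-4, 20-14, 22-1}

Lex-smallest maximum matching: {(2,5), (6,0), (7,8), (9,10), (11,19), (12,4), (20,14), (22,1)}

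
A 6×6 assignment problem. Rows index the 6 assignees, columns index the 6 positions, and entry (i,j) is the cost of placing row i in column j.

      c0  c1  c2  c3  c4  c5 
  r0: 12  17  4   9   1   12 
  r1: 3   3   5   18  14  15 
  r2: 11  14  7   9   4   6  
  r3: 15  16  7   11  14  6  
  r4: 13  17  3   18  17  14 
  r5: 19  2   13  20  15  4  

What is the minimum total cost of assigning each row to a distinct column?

optimal assignment: row0→col4 (cost 1), row1→col0 (cost 3), row2→col3 (cost 9), row3→col5 (cost 6), row4→col2 (cost 3), row5→col1 (cost 2)
total = 1 + 3 + 9 + 6 + 3 + 2 = 24

Minimum assignment cost: 24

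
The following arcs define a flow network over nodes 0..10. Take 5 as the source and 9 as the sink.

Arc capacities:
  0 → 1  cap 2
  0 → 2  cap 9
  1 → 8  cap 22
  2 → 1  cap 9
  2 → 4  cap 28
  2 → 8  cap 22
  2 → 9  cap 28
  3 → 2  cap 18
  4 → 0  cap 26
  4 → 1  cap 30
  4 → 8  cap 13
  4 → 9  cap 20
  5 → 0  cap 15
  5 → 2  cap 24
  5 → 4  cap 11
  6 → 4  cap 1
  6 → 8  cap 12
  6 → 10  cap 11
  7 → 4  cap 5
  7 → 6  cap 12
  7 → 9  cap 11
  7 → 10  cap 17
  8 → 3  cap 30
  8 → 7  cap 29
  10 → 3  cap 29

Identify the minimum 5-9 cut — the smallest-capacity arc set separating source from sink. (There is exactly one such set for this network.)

augment #1: 5→2→9 push 24
augment #2: 5→4→9 push 11
augment #3: 5→0→2→9 push 4
augment #4: 5→0→2→4→9 push 5
augment #5: 5→0→1→8→7→9 push 2
max flow = 46; residual-reachable set from 5 gives S-side
cut edges (S→T): {(0,1), (0,2), (5,2), (5,4)} total cap 46

Min-cut arcs: {(0,1), (0,2), (5,2), (5,4)} (total capacity 46)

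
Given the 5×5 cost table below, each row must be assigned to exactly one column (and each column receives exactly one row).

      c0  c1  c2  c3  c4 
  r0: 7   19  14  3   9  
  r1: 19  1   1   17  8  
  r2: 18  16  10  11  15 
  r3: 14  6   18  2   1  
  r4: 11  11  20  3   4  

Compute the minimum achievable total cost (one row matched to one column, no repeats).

optimal assignment: row0→col0 (cost 7), row1→col1 (cost 1), row2→col2 (cost 10), row3→col4 (cost 1), row4→col3 (cost 3)
total = 7 + 1 + 10 + 1 + 3 = 22

Minimum assignment cost: 22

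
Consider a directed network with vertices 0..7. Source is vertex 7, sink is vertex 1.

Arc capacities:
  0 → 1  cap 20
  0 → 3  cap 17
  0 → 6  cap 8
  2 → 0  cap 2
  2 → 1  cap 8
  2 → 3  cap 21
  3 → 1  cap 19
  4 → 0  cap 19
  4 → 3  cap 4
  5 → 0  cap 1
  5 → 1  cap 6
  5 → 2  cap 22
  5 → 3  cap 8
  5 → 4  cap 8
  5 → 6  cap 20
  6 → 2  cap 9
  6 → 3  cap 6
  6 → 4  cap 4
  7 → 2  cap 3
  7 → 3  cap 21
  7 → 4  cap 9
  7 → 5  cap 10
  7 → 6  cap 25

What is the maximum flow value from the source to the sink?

Maximum flow value: 52

augment #1: 7→2→1 bottleneck 3, total now 3
augment #2: 7→3→1 bottleneck 19, total now 22
augment #3: 7→5→1 bottleneck 6, total now 28
augment #4: 7→4→0→1 bottleneck 9, total now 37
augment #5: 7→5→0→1 bottleneck 1, total now 38
augment #6: 7→5→2→1 bottleneck 3, total now 41
augment #7: 7→6→2→1 bottleneck 2, total now 43
augment #8: 7→6→2→0→1 bottleneck 2, total now 45
augment #9: 7→6→4→0→1 bottleneck 4, total now 49
augment #10: 7→6→2→5→4→0→1 bottleneck 3, total now 52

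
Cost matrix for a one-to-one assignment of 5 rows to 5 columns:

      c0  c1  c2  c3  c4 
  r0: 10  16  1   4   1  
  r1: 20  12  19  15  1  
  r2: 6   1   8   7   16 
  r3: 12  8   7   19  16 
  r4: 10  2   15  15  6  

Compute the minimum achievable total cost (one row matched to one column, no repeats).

Minimum assignment cost: 20

optimal assignment: row0→col3 (cost 4), row1→col4 (cost 1), row2→col0 (cost 6), row3→col2 (cost 7), row4→col1 (cost 2)
total = 4 + 1 + 6 + 7 + 2 = 20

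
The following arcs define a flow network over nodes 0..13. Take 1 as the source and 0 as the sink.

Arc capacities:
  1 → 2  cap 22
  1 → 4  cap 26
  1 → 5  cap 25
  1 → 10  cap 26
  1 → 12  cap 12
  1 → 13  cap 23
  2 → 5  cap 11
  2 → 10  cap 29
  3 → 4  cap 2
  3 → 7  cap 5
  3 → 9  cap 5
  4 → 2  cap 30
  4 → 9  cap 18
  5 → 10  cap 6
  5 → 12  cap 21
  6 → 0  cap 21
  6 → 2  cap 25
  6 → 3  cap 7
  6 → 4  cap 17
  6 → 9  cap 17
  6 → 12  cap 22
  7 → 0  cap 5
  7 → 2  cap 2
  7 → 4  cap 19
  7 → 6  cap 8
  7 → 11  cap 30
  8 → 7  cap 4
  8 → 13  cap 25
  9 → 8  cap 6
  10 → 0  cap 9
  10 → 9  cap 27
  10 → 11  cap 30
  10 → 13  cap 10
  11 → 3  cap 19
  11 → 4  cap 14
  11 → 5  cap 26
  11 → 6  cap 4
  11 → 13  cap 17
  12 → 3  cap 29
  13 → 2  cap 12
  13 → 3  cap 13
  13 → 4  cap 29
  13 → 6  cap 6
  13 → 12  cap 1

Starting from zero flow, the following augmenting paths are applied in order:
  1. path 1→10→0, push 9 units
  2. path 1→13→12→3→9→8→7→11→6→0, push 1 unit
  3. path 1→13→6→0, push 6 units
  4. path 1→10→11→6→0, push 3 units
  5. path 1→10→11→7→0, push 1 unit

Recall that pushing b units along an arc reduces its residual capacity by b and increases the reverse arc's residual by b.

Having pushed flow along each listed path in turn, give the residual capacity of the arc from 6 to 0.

Residual capacity of (6,0): 11

after path 1 (1→10→0, push 9): res(6,0)=21
after path 2 (1→13→12→3→9→8→7→11→6→0, push 1): res(6,0)=20
after path 3 (1→13→6→0, push 6): res(6,0)=14
after path 4 (1→10→11→6→0, push 3): res(6,0)=11
after path 5 (1→10→11→7→0, push 1): res(6,0)=11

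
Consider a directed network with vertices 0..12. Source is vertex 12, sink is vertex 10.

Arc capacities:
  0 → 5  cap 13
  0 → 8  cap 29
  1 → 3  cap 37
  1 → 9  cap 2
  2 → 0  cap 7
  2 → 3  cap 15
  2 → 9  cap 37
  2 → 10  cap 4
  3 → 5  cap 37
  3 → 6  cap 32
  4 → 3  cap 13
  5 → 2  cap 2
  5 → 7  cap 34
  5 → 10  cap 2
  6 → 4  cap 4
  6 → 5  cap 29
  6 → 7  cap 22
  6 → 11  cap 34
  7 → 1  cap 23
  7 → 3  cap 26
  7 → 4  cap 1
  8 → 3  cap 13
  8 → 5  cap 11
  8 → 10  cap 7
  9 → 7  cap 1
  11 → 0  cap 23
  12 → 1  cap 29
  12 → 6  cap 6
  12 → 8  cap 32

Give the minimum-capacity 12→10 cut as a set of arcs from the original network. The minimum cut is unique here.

Min-cut arcs: {(5,2), (5,10), (8,10)} (total capacity 11)

augment #1: 12→8→10 push 7
augment #2: 12→6→5→10 push 2
augment #3: 12→6→5→2→10 push 2
max flow = 11; residual-reachable set from 12 gives S-side
cut edges (S→T): {(5,2), (5,10), (8,10)} total cap 11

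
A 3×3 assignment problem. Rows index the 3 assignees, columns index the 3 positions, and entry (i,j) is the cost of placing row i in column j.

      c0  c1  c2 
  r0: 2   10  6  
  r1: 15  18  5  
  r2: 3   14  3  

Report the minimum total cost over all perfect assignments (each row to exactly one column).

Minimum assignment cost: 18

optimal assignment: row0→col1 (cost 10), row1→col2 (cost 5), row2→col0 (cost 3)
total = 10 + 5 + 3 = 18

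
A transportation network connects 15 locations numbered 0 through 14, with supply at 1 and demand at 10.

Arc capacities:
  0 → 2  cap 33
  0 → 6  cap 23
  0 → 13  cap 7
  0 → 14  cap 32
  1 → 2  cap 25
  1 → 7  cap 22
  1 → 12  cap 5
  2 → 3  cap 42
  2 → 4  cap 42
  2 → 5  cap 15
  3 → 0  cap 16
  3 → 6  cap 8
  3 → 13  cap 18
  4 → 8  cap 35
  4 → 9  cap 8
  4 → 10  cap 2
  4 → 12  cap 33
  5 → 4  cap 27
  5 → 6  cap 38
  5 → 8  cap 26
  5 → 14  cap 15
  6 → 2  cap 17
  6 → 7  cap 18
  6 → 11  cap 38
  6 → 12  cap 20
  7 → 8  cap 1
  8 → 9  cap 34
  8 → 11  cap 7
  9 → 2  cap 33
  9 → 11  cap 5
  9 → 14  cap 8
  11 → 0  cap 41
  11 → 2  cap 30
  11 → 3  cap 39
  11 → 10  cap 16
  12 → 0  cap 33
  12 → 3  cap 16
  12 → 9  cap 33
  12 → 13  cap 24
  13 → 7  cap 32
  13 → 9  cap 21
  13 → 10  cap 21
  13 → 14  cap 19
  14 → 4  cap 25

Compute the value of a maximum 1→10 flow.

Maximum flow value: 31

augment #1: 1→2→4→10 bottleneck 2, total now 2
augment #2: 1→12→13→10 bottleneck 5, total now 7
augment #3: 1→2→3→13→10 bottleneck 16, total now 23
augment #4: 1→7→8→11→10 bottleneck 1, total now 24
augment #5: 1→2→3→6→11→10 bottleneck 7, total now 31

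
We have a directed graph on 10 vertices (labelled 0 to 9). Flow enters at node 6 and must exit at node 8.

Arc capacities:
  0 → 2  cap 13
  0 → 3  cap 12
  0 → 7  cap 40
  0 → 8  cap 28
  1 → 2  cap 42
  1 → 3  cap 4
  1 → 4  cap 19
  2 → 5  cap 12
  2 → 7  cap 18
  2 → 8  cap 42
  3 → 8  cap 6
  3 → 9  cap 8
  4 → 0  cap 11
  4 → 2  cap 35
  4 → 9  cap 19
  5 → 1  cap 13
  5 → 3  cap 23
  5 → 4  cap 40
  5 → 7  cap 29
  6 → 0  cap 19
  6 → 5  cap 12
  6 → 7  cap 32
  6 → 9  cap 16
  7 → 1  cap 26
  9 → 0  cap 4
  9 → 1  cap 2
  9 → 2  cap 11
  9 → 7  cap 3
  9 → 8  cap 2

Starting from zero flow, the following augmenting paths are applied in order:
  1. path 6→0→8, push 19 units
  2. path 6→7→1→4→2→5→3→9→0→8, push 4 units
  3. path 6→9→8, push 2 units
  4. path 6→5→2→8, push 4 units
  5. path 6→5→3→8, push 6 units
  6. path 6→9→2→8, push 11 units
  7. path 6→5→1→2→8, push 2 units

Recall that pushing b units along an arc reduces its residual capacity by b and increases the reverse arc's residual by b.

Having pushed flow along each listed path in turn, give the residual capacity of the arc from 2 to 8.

after path 1 (6→0→8, push 19): res(2,8)=42
after path 2 (6→7→1→4→2→5→3→9→0→8, push 4): res(2,8)=42
after path 3 (6→9→8, push 2): res(2,8)=42
after path 4 (6→5→2→8, push 4): res(2,8)=38
after path 5 (6→5→3→8, push 6): res(2,8)=38
after path 6 (6→9→2→8, push 11): res(2,8)=27
after path 7 (6→5→1→2→8, push 2): res(2,8)=25

Residual capacity of (2,8): 25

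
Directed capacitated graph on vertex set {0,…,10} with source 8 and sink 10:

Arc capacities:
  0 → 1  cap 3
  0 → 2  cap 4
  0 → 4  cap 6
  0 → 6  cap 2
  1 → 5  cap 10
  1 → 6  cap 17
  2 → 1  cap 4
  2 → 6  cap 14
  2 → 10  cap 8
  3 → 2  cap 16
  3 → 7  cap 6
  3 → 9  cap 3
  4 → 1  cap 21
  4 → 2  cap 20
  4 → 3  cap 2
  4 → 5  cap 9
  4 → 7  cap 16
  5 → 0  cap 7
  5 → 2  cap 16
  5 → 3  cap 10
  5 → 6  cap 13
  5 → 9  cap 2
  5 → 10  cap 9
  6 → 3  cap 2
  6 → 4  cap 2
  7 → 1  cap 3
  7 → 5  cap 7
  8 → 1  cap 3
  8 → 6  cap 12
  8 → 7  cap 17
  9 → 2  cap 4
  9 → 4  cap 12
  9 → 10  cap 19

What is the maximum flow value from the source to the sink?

augment #1: 8→1→5→10 bottleneck 3, total now 3
augment #2: 8→7→5→10 bottleneck 6, total now 9
augment #3: 8→6→3→2→10 bottleneck 2, total now 11
augment #4: 8→6→4→2→10 bottleneck 2, total now 13
augment #5: 8→7→5→2→10 bottleneck 1, total now 14
augment #6: 8→7→1→5→2→10 bottleneck 3, total now 17

Maximum flow value: 17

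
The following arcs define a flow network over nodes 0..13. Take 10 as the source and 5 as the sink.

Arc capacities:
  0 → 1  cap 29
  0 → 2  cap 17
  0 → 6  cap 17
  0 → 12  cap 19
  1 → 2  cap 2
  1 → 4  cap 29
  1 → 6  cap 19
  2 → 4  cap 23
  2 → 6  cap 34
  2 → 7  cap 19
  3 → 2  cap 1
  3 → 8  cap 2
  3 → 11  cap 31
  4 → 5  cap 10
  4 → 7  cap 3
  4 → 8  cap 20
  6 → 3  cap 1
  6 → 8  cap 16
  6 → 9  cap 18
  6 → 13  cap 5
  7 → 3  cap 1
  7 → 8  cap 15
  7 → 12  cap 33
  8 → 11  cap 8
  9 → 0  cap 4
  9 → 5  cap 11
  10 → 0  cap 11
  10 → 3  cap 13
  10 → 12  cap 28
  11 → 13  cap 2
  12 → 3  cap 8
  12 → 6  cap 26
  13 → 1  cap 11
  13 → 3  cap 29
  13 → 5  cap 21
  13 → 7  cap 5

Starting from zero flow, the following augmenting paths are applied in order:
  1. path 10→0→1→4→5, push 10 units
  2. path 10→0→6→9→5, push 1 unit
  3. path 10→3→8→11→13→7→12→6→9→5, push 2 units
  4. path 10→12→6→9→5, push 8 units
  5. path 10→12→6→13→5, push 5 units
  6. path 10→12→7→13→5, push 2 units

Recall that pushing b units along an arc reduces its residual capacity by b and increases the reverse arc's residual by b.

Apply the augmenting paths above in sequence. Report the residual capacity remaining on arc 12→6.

after path 1 (10→0→1→4→5, push 10): res(12,6)=26
after path 2 (10→0→6→9→5, push 1): res(12,6)=26
after path 3 (10→3→8→11→13→7→12→6→9→5, push 2): res(12,6)=24
after path 4 (10→12→6→9→5, push 8): res(12,6)=16
after path 5 (10→12→6→13→5, push 5): res(12,6)=11
after path 6 (10→12→7→13→5, push 2): res(12,6)=11

Residual capacity of (12,6): 11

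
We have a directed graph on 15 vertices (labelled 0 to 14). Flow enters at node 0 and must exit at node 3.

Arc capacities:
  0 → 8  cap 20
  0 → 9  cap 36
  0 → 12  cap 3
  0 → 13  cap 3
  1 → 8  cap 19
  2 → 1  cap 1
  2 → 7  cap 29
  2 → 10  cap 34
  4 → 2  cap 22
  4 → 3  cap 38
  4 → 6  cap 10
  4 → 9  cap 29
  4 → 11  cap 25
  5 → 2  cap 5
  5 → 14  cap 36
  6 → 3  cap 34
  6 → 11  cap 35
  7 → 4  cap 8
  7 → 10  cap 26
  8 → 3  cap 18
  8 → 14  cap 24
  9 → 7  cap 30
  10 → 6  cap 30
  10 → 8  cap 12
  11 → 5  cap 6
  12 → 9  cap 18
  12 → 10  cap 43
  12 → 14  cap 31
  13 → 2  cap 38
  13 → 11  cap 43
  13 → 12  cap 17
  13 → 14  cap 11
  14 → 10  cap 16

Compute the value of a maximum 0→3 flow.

Maximum flow value: 56

augment #1: 0→8→3 bottleneck 18, total now 18
augment #2: 0→9→7→4→3 bottleneck 8, total now 26
augment #3: 0→12→10→6→3 bottleneck 3, total now 29
augment #4: 0→8→14→10→6→3 bottleneck 2, total now 31
augment #5: 0→9→7→10→6→3 bottleneck 22, total now 53
augment #6: 0→13→2→10→6→3 bottleneck 3, total now 56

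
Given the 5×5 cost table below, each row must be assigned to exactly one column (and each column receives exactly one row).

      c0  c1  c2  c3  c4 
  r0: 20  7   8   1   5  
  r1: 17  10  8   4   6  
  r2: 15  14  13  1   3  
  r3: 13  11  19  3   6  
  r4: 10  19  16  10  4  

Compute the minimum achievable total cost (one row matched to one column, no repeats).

optimal assignment: row0→col1 (cost 7), row1→col2 (cost 8), row2→col4 (cost 3), row3→col3 (cost 3), row4→col0 (cost 10)
total = 7 + 8 + 3 + 3 + 10 = 31

Minimum assignment cost: 31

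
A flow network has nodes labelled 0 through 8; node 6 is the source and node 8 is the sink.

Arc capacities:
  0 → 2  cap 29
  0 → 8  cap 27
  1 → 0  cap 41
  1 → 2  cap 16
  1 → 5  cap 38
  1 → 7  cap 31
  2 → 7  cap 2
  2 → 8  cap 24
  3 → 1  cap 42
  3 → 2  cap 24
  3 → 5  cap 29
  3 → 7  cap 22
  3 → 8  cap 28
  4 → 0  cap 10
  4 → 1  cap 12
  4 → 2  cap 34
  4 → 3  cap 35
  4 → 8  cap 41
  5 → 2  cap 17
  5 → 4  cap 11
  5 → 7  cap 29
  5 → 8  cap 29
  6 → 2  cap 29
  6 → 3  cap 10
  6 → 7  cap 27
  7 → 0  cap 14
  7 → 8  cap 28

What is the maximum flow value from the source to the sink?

augment #1: 6→2→8 bottleneck 24, total now 24
augment #2: 6→3→8 bottleneck 10, total now 34
augment #3: 6→7→8 bottleneck 27, total now 61
augment #4: 6→2→7→8 bottleneck 1, total now 62
augment #5: 6→2→7→0→8 bottleneck 1, total now 63

Maximum flow value: 63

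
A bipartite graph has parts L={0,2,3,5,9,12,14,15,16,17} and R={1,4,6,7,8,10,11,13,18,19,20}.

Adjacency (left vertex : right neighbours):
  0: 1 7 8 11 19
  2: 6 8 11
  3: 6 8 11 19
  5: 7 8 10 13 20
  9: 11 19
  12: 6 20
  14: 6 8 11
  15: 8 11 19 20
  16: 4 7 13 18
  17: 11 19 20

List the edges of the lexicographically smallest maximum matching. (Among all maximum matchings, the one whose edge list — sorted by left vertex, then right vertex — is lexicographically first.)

Lex-smallest maximum matching: {(0,1), (2,6), (3,8), (5,7), (9,11), (12,20), (15,19), (16,4)}

|M| = 8 (so the lex-smallest maximum matching has 8 edges)
process left vertices in ascending order; for each, take the smallest-labelled available neighbour that still permits 8 edges overall, or leave it unmatched if none does
lex-smallest matching: {0-1, 2-6, 3-8, 5-7, 9-11, 12-20, 15-19, 16-4}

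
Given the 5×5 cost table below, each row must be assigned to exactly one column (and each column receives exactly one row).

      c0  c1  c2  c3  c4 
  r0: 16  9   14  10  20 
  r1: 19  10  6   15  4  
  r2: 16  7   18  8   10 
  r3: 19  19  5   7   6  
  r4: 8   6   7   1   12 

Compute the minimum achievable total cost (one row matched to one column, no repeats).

Minimum assignment cost: 33

optimal assignment: row0→col0 (cost 16), row1→col4 (cost 4), row2→col1 (cost 7), row3→col2 (cost 5), row4→col3 (cost 1)
total = 16 + 4 + 7 + 5 + 1 = 33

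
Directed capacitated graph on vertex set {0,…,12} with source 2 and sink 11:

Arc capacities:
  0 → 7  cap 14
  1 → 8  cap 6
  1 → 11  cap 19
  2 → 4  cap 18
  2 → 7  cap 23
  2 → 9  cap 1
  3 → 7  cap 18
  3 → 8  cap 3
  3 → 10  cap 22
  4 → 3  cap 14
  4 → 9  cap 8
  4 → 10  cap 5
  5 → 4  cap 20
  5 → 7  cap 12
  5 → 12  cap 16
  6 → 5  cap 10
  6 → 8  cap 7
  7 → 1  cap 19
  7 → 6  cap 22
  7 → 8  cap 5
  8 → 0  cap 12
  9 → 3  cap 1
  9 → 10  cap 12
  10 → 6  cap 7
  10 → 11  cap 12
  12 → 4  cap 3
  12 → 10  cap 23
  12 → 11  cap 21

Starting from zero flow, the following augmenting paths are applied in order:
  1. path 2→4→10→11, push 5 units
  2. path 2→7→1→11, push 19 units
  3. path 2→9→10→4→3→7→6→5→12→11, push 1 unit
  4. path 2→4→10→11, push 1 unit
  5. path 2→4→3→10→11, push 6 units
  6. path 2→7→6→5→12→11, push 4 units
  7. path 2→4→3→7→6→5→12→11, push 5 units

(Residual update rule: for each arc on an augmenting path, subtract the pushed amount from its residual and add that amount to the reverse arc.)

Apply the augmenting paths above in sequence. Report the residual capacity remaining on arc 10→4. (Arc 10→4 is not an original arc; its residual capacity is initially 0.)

after path 1 (2→4→10→11, push 5): res(10,4)=5
after path 2 (2→7→1→11, push 19): res(10,4)=5
after path 3 (2→9→10→4→3→7→6→5→12→11, push 1): res(10,4)=4
after path 4 (2→4→10→11, push 1): res(10,4)=5
after path 5 (2→4→3→10→11, push 6): res(10,4)=5
after path 6 (2→7→6→5→12→11, push 4): res(10,4)=5
after path 7 (2→4→3→7→6→5→12→11, push 5): res(10,4)=5

Residual capacity of (10,4): 5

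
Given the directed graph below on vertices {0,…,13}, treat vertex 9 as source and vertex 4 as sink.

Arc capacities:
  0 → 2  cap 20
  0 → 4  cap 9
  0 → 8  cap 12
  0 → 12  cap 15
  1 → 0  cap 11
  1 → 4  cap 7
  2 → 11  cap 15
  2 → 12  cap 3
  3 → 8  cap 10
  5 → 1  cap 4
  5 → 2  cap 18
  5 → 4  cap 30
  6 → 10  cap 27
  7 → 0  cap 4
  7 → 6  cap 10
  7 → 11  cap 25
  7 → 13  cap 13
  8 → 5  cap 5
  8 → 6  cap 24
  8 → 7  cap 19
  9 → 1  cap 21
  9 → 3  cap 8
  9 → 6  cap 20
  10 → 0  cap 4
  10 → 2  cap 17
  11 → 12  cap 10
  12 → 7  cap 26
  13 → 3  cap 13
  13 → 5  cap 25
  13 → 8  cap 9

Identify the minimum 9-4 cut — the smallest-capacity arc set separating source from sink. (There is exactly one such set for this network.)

Min-cut arcs: {(0,4), (1,4), (7,13), (8,5)} (total capacity 34)

augment #1: 9→1→4 push 7
augment #2: 9→1→0→4 push 9
augment #3: 9→3→8→5→4 push 5
augment #4: 9→3→8→7→13→5→4 push 3
augment #5: 9→1→0→8→7→13→5→4 push 2
augment #6: 9→6→10→0→8→7→13→5→4 push 4
augment #7: 9→6→10→2→12→7→13→5→4 push 3
augment #8: 9→6→10→2→11→12→7→13→5→4 push 1
max flow = 34; residual-reachable set from 9 gives S-side
cut edges (S→T): {(0,4), (1,4), (7,13), (8,5)} total cap 34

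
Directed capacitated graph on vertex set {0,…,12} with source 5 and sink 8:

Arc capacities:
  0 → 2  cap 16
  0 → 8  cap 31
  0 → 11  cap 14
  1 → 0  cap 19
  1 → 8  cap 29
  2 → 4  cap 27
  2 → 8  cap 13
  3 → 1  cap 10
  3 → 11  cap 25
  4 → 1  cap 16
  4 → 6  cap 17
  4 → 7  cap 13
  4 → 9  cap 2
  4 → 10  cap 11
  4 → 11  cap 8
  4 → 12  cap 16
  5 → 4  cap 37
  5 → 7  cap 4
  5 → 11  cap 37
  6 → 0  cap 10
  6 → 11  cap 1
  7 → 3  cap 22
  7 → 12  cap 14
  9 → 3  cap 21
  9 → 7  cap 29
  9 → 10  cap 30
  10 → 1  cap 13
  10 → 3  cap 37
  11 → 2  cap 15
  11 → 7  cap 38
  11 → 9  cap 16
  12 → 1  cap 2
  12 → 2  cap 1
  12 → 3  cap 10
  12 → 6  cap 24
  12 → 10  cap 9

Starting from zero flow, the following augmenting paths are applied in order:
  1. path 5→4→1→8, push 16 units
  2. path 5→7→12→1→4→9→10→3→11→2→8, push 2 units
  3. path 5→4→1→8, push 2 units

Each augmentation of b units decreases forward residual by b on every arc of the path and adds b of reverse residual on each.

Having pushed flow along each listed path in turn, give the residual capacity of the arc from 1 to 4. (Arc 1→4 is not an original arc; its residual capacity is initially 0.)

after path 1 (5→4→1→8, push 16): res(1,4)=16
after path 2 (5→7→12→1→4→9→10→3→11→2→8, push 2): res(1,4)=14
after path 3 (5→4→1→8, push 2): res(1,4)=16

Residual capacity of (1,4): 16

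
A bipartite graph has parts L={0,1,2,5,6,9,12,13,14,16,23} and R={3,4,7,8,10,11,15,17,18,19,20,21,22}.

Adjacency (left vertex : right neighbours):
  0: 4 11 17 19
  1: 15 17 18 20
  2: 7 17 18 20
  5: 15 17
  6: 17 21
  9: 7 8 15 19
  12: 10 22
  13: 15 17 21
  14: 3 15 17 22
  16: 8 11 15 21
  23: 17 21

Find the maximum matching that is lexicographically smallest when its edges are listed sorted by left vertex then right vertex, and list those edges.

|M| = 10 (so the lex-smallest maximum matching has 10 edges)
process left vertices in ascending order; for each, take the smallest-labelled available neighbour that still permits 10 edges overall, or leave it unmatched if none does
lex-smallest matching: {0-4, 1-18, 2-7, 5-15, 6-17, 9-8, 12-10, 13-21, 14-3, 16-11}

Lex-smallest maximum matching: {(0,4), (1,18), (2,7), (5,15), (6,17), (9,8), (12,10), (13,21), (14,3), (16,11)}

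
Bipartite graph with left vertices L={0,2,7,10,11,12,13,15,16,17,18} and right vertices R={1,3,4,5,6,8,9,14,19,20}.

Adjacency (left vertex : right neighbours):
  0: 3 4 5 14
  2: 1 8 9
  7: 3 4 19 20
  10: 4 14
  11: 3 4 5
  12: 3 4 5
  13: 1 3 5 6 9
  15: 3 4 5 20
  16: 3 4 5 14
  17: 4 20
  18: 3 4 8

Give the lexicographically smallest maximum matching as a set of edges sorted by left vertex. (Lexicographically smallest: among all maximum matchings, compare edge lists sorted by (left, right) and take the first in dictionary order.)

Lex-smallest maximum matching: {(0,3), (2,1), (7,19), (10,4), (11,5), (13,6), (15,20), (16,14), (18,8)}

|M| = 9 (so the lex-smallest maximum matching has 9 edges)
process left vertices in ascending order; for each, take the smallest-labelled available neighbour that still permits 9 edges overall, or leave it unmatched if none does
lex-smallest matching: {0-3, 2-1, 7-19, 10-4, 11-5, 13-6, 15-20, 16-14, 18-8}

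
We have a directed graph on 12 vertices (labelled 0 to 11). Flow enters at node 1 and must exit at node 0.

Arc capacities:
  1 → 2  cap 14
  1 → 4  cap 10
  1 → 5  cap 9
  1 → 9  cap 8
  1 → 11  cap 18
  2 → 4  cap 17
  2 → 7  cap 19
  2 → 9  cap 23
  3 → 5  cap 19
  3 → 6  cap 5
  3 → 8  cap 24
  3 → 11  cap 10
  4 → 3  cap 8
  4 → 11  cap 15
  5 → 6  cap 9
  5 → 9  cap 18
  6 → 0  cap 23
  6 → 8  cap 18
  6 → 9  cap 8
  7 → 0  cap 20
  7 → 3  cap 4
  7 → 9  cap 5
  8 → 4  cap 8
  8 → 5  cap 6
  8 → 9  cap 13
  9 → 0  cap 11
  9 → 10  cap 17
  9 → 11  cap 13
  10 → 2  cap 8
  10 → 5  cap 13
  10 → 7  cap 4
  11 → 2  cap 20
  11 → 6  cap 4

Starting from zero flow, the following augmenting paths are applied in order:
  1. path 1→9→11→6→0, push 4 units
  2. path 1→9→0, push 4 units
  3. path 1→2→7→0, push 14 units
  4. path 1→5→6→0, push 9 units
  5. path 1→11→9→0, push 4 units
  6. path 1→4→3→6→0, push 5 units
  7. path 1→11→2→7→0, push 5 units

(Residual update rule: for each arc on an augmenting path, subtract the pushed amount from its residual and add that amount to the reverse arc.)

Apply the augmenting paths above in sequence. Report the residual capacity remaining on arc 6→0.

Residual capacity of (6,0): 5

after path 1 (1→9→11→6→0, push 4): res(6,0)=19
after path 2 (1→9→0, push 4): res(6,0)=19
after path 3 (1→2→7→0, push 14): res(6,0)=19
after path 4 (1→5→6→0, push 9): res(6,0)=10
after path 5 (1→11→9→0, push 4): res(6,0)=10
after path 6 (1→4→3→6→0, push 5): res(6,0)=5
after path 7 (1→11→2→7→0, push 5): res(6,0)=5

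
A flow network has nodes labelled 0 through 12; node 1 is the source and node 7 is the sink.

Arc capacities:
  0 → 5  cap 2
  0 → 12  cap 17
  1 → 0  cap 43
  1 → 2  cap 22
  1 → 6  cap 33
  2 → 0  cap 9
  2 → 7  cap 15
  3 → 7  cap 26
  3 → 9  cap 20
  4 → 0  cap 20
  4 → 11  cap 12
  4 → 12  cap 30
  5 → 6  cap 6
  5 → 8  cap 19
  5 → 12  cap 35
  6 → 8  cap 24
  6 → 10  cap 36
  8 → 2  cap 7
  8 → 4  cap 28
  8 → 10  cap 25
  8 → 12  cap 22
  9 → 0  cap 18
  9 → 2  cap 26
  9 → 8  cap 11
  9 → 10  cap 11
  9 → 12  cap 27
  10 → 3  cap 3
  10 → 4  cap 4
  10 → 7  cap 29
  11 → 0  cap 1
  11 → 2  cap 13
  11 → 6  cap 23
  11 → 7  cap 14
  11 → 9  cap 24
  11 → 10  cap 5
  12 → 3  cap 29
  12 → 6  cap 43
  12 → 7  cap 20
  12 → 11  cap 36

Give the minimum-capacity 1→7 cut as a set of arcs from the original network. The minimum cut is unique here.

Min-cut arcs: {(0,5), (0,12), (1,6), (2,7)} (total capacity 67)

augment #1: 1→2→7 push 15
augment #2: 1→0→12→7 push 17
augment #3: 1→6→10→7 push 29
augment #4: 1→0→5→12→7 push 2
augment #5: 1→6→8→12→7 push 1
augment #6: 1→6→10→3→7 push 3
max flow = 67; residual-reachable set from 1 gives S-side
cut edges (S→T): {(0,5), (0,12), (1,6), (2,7)} total cap 67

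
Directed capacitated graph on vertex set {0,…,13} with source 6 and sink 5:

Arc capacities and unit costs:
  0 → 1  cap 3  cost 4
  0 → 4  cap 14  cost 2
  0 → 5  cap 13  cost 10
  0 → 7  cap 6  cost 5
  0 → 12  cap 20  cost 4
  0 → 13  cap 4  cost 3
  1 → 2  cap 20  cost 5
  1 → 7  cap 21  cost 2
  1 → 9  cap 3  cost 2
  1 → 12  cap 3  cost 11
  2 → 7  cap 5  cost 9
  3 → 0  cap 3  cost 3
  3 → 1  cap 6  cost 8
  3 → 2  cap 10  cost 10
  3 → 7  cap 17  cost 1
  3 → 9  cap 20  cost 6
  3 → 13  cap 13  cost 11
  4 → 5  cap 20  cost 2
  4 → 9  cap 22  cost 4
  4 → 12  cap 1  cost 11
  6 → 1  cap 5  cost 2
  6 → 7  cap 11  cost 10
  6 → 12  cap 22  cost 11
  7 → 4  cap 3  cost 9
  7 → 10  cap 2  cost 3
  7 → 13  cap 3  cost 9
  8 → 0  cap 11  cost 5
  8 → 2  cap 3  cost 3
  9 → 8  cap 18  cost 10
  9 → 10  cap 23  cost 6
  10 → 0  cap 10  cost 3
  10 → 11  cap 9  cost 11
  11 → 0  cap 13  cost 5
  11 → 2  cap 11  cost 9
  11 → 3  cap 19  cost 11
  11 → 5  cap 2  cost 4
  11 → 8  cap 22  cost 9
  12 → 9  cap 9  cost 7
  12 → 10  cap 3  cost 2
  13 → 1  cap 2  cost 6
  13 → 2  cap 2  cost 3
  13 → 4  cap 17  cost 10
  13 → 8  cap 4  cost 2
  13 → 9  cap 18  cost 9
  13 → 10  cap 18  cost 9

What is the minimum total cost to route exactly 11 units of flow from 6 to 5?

Minimum cost for 11 units: 202

shortest-cost path #1: 6→1→7→10→0→4→5 push 2 @ unit cost 14 (adds 28)
shortest-cost path #2: 6→1→7→4→5 push 3 @ unit cost 15 (adds 45)
shortest-cost path #3: 6→12→10→0→4→5 push 3 @ unit cost 20 (adds 60)
shortest-cost path #4: 6→7→1→9→10→0→4→5 push 3 @ unit cost 23 (adds 69)
total cost = 202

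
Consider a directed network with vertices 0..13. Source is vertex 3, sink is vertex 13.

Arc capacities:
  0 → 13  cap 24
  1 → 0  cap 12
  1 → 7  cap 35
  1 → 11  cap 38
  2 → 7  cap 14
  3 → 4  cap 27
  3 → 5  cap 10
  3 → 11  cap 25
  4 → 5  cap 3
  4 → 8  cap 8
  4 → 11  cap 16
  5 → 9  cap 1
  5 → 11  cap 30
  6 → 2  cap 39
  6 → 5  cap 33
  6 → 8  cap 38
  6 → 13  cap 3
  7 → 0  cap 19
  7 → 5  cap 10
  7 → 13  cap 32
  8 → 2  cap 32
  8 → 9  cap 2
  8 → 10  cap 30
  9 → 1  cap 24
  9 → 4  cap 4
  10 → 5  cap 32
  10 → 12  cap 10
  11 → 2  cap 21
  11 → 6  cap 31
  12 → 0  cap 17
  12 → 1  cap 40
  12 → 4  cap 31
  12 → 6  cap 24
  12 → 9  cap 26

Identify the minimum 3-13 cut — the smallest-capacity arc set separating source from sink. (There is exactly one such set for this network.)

Min-cut arcs: {(2,7), (5,9), (6,13), (8,9), (10,12)} (total capacity 30)

augment #1: 3→11→6→13 push 3
augment #2: 3→11→2→7→13 push 14
augment #3: 3→5→9→1→0→13 push 1
augment #4: 3→4→8→9→1→0→13 push 2
augment #5: 3→4→8→10→12→0→13 push 6
augment #6: 3→11→6→8→10→12→0→13 push 4
max flow = 30; residual-reachable set from 3 gives S-side
cut edges (S→T): {(2,7), (5,9), (6,13), (8,9), (10,12)} total cap 30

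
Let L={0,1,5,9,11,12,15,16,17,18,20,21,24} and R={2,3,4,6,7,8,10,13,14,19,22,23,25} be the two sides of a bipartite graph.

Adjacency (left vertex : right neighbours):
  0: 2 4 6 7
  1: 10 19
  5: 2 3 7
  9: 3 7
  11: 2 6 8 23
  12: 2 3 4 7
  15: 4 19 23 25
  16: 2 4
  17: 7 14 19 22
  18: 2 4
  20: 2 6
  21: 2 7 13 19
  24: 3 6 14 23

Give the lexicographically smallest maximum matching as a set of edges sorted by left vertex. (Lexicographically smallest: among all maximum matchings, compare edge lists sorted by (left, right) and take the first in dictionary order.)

|M| = 11 (so the lex-smallest maximum matching has 11 edges)
process left vertices in ascending order; for each, take the smallest-labelled available neighbour that still permits 11 edges overall, or leave it unmatched if none does
lex-smallest matching: {0-2, 1-10, 5-3, 9-7, 11-8, 12-4, 15-19, 17-14, 20-6, 21-13, 24-23}

Lex-smallest maximum matching: {(0,2), (1,10), (5,3), (9,7), (11,8), (12,4), (15,19), (17,14), (20,6), (21,13), (24,23)}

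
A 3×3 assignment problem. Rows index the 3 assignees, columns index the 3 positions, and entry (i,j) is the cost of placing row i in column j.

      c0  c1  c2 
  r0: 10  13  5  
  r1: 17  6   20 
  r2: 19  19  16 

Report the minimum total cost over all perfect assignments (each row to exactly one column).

optimal assignment: row0→col2 (cost 5), row1→col1 (cost 6), row2→col0 (cost 19)
total = 5 + 6 + 19 = 30

Minimum assignment cost: 30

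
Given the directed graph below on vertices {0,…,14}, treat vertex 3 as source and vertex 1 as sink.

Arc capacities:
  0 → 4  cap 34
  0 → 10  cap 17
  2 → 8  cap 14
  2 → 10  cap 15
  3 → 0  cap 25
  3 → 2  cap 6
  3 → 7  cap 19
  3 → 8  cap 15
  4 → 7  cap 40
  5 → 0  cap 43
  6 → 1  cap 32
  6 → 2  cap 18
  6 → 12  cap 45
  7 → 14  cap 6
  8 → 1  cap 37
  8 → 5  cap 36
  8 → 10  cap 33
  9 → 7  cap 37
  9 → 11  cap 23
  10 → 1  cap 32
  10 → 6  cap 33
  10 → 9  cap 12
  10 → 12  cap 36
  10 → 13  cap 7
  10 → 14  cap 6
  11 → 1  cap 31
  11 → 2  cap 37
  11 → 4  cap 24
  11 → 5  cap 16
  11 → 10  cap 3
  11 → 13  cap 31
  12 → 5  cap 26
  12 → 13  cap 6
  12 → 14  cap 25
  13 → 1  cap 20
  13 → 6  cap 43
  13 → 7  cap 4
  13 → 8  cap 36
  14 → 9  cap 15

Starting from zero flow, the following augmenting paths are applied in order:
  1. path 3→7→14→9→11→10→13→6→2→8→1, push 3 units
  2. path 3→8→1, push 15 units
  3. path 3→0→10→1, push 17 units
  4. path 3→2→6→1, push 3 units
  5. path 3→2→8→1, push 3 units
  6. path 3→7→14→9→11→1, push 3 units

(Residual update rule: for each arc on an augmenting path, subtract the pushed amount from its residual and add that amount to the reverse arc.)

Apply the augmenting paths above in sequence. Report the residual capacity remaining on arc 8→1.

Residual capacity of (8,1): 16

after path 1 (3→7→14→9→11→10→13→6→2→8→1, push 3): res(8,1)=34
after path 2 (3→8→1, push 15): res(8,1)=19
after path 3 (3→0→10→1, push 17): res(8,1)=19
after path 4 (3→2→6→1, push 3): res(8,1)=19
after path 5 (3→2→8→1, push 3): res(8,1)=16
after path 6 (3→7→14→9→11→1, push 3): res(8,1)=16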